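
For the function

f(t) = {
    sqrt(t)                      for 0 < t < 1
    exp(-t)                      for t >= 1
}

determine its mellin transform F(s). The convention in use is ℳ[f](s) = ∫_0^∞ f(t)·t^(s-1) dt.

((2*s + 1)*uppergamma(s, 1) + 2)/(2*s + 1)
  Re(s) > -1/2

integrate the 2 segments split at 1, then add the results
the [0, 1) slice contributes ∫ sqrt(t)·t^(s-1) dt
segment [1, ∞) carries exp(-t); integrate it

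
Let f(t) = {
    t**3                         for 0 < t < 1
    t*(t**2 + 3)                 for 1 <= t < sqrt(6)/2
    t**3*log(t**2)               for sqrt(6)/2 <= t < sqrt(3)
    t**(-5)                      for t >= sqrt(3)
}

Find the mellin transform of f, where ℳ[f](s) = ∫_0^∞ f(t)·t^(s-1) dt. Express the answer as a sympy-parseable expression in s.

2**(-s/2 - 1/2)*(-162*2**(s/2 + 1/2)*(s/2 - 5/2)*(s/2 + 1/2)*(s + (s/2 + 1/2)**2 + 2) - 162*2**(s/2 + 1/2)*(s/2 - 5/2)*(s + (s/2 + 1/2)**2 + 2) - 81*3**(s/2 + 1/2)*(s/2 - 5/2)*(s/2 + 1/2)**2*(s/2 + 3/2)*log(3) + 81*3**(s/2 + 1/2)*(s/2 - 5/2)*(s/2 + 1/2)**2*(s/2 + 3/2)*log(2) - 81*3**(s/2 + 1/2)*(s/2 - 5/2)*(s/2 + 1/2)*(s/2 + 3/2)*log(3) + 81*3**(s/2 + 1/2)*(s/2 - 5/2)*(s/2 + 1/2)*(s/2 + 3/2)*log(2) + 81*3**(s/2 + 1/2)*(s/2 - 5/2)*(s/2 + 1/2)*(s/2 + 3/2) + 243*3**(s/2 + 1/2)*(s/2 - 5/2)*(s/2 + 1/2)*(s + (s/2 + 1/2)**2 + 2) + 162*3**(s/2 + 1/2)*(s/2 - 5/2)*(s + (s/2 + 1/2)**2 + 2) + 162*6**(s/2 + 1/2)*(s/2 - 5/2)*(s/2 + 1/2)**2*(s/2 + 3/2)*log(3) - 162*6**(s/2 + 1/2)*(s/2 - 5/2)*(s/2 + 1/2)*(s/2 + 3/2) + 162*6**(s/2 + 1/2)*(s/2 - 5/2)*(s/2 + 1/2)*(s/2 + 3/2)*log(3) - 2*6**(s/2 + 1/2)*(s/2 + 1/2)*(s/2 + 3/2)*(s + (s/2 + 1/2)**2 + 2))/(108*(s/2 - 5/2)*(s/2 + 1/2)*(s/2 + 3/2)*(s + (s/2 + 1/2)**2 + 2))
  -3 < Re(s) < 5

back out the power substitution: t**(3/2) on [0, 1); sqrt(t)*(t + 3) on [1, 3/2); t**(3/2)*log(t) on [3/2, 3); …
undo the shared t-power: t on [0, 1); t + 3 on [1, 3/2); t*log(t) on [3/2, 3); …
decompose at 1, sqrt(6)/2, sqrt(3); ℳ[f](s) sums the 4 pieces' integrals
segment [0, 1) carries t**3; integrate it
on [1, sqrt(6)/2) integrate f = t*(t**2 + 3) against the kernel
over [sqrt(6)/2, sqrt(3)), the kernel integral of t**3*log(t**2) enters the sum
∫ t**(-5)·t^(s-1) over [sqrt(3), ∞)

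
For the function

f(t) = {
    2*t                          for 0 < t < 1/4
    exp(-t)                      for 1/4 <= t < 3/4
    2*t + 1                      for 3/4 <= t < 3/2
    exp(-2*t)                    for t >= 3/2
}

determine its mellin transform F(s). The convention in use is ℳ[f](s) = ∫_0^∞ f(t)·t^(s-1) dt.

(2*2**s*s*(s + 1)*uppergamma(s, 3) - 5*3**s*s - 2*3**s + 2*4**s*s*(s + 1)*uppergamma(s, 1/4) - 2*4**s*s*(s + 1)*uppergamma(s, 3/4) + 8*6**s*s + 2*6**s + s)/(2*2**(2*s)*s*(s + 1))
  Re(s) > -1

invert the common scale on t to get t on [0, 1/2); exp(-t/2) on [1/2, 3/2); t + 1 on [3/2, 3); …
integrate the 4 segments split at 1/4, 3/4, 3/2, then add the results
piece [0, 1/4): integrate 2*t against the kernel
segment [1/4, 3/4) carries exp(-t); integrate it
segment 3/4 to 3/2 holds (2*t + 1); add its integral
piece [3/2, ∞): integrate exp(-2*t) against the kernel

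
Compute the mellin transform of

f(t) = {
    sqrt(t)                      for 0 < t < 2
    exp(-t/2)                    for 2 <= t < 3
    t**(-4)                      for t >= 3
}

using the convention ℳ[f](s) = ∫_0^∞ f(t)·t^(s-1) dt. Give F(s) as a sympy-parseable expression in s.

(2**s*(s - 4)*(2*s + 1)*uppergamma(s, 1) - 2**s*(s - 4)*(2*s + 1)*uppergamma(s, 3/2) + 2*2**(s + 1/2)*(s - 4) - 3**s*(2*s + 1)/81)/((s - 4)*(2*s + 1))
  -1/2 < Re(s) < 4

cuts at 2, 3: linearity sums the 3 kernel integrals
piece [0, 2): integrate sqrt(t) against the kernel
over [2, 3), the kernel integral of exp(-t/2) enters the sum
on [3, ∞) integrate f = t**(-4) against the kernel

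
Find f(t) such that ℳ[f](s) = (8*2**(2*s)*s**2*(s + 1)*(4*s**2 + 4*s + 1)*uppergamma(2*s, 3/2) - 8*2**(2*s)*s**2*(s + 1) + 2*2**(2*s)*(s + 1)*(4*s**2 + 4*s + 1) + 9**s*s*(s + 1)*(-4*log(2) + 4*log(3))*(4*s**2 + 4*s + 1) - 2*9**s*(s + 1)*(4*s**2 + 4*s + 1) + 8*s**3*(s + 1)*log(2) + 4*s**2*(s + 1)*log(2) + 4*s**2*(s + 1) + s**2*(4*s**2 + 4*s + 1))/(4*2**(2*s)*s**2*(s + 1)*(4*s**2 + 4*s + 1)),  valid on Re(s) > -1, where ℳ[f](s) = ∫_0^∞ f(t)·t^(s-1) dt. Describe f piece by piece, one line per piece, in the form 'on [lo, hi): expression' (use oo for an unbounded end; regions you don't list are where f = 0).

undo the power substitution: t**2 on [0, 1/2); t*log(t) on [1/2, 1); log(t) on [1, 3/2); …
slice at 1/4, 1, 9/4, transform all 4 pieces, and sum them
the [0, 1/4) slice contributes ∫ t·t^(s-1) dt
over [1/4, 1), the kernel integral of sqrt(t)*log(sqrt(t)) enters the sum
for t in [1, 9/4): the term is ∫ log(sqrt(t))·t^(s-1)
between 9/4 and ∞ the integrand is exp(-sqrt(t))·t^(s-1)

on [0, 1/4): t
on [1/4, 1): sqrt(t)*log(sqrt(t))
on [1, 9/4): log(sqrt(t))
on [9/4, oo): exp(-sqrt(t))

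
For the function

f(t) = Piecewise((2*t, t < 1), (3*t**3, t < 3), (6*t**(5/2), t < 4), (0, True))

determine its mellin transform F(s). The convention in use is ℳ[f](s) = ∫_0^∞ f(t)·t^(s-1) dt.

breakpoints 1, 3: one integral from each of the 3 segments
piece [0, 1): integrate 2*t against the kernel
segment [1, 3) carries 3*t**3; integrate it
∫ 6*t**(5/2)·t^(s-1) over [3, 4)

(384*2**(2*s)*(s + 1)*(s + 3) + 81*3**s*(s + 1)*(2*s + 5) - 108*3**(s + 1/2)*(s + 1)*(s + 3) - 3*(s + 1)*(2*s + 5) + 2*(s + 3)*(2*s + 5))/((s + 1)*(s + 3)*(2*s + 5))
  Re(s) > -1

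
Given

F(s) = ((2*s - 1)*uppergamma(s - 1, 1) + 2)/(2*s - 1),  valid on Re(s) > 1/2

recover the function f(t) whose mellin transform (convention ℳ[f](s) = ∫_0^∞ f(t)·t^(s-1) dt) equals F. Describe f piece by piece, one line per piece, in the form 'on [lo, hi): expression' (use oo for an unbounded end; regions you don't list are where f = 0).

on [0, 1): 1/sqrt(t)
on [1, oo): exp(-t)/t

back out the shared t-power: sqrt(t) on [0, 1); exp(-t) on [1, ∞)
decompose at 1; ℳ[f](s) sums the 2 pieces' integrals
∫ over [0, 1) of 1/sqrt(t)·t^(s-1) joins the sum
piece [1, ∞): integrate exp(-t)/t against the kernel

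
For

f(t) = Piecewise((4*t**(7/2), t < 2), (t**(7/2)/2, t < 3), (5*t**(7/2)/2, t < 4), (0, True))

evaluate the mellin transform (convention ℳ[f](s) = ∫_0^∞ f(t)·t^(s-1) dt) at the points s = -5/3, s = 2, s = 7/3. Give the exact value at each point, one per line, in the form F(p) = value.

treat the 3 regions marked off by 2, 3 separately and sum
∫ over [0, 2) of 4*t**(7/2)·t^(s-1) joins the sum
between 2 and 3 the integrand is t**(7/2)/2·t^(s-1)
on [3, 4): add ∫ 5*t**(7/2)/2·t^(s-1) dt

F(-5/3) = -36*3**(5/6)/11 + 42*2**(5/6)/11 + 120*2**(2/3)/11
F(2) = -972*sqrt(3)/11 + 224*sqrt(2)/11 + 10240/11
F(7/3) = -2916*3**(5/6)/35 + 96*2**(5/6)/5 + 6144*2**(2/3)/7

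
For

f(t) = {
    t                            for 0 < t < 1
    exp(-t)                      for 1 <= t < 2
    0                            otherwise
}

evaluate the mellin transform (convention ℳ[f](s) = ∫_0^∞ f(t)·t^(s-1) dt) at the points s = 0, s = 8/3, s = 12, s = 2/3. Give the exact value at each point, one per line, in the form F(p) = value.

F(0) = Ei(-2) - Ei(-1) + 1
F(8/3) = -uppergamma(8/3, 2) + 3/11 + uppergamma(8/3, 1)
F(12) = -294947072*exp(-2) + 1/13 + 108505112*exp(-1)
F(2/3) = -uppergamma(2/3, 2) + uppergamma(2/3, 1) + 3/5

summing 2 kernel integrals split by 1 yields ℳ[f](s)
segment [0, 1) carries t; integrate it
piece [1, 2): integrate exp(-t) against the kernel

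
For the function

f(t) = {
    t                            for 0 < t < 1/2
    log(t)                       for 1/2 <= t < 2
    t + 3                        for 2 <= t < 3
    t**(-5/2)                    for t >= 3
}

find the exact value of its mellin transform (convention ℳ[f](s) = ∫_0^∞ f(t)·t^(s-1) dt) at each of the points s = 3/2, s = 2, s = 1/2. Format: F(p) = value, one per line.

F(3/2) = sqrt(2)*(-1139 + 30*sqrt(2) + 270*log(2) + 864*sqrt(6))/180
F(2) = 2*sqrt(3)/3 + 17*log(2)/8 + 207/16
F(1/2) = sqrt(2)*(-330 + sqrt(2) + 108*log(2) + 144*sqrt(6))/36

linearity at 1/2, 2, 3 turns ℳ[f](s) into 4 summed integrals
segment 0 to 1/2 holds t; add its integral
for t in [1/2, 2): the term is ∫ log(t)·t^(s-1)
piece [2, 3): integrate (t + 3) against the kernel
for t in [3, ∞): the term is ∫ t**(-5/2)·t^(s-1)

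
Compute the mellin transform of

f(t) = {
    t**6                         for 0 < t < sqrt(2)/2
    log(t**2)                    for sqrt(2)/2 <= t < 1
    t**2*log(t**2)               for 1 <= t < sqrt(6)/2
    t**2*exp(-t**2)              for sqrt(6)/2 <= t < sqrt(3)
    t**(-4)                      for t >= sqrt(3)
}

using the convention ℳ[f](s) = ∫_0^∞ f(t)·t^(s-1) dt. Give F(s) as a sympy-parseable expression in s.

undo the shared t-power: t**4 on [0, sqrt(2)/2); log(t**2)/t**2 on [sqrt(2)/2, 1); log(t**2) on [1, sqrt(6)/2); …
strip the power substitution: t**2 on [0, 1/2); log(t)/t on [1/2, 1); log(t) on [1, 3/2); …
cuts at sqrt(2)/2, 1, sqrt(6)/2, sqrt(3): linearity sums the 5 kernel integrals
on [0, sqrt(2)/2) integrate f = t**6 against the kernel
piece [sqrt(2)/2, 1): integrate log(t**2) against the kernel
on [1, sqrt(6)/2): add ∫ t**2*log(t**2)·t^(s-1) dt
∫ over [sqrt(6)/2, sqrt(3)) of t**2*exp(-t**2)·t^(s-1) joins the sum
on [sqrt(3), ∞) integrate f = t**(-4) against the kernel

(36*2**(s/2)*(s - 4)*(s + 2)**2*(s + 6)*(4*s - (s + 2)**2 + 4)*uppergamma(s/2 + 1, 3/2) - 36*2**(s/2)*(s - 4)*(s + 2)**2*(s + 6)*(4*s - (s + 2)**2 + 4)*uppergamma(s/2 + 1, 3) + 144*2**(s/2)*(s - 4)*(s + 2)**2*(s + 6) + 144*2**(s/2)*(s - 4)*(s + 6)*(4*s - (s + 2)**2 + 4) + 3**(s/2)*(s - 4)*(s + 2)*(s + 6)*(-108*log(2) + 108*log(3))*(4*s - (s + 2)**2 + 4) - 216*3**(s/2)*(s - 4)*(s + 6)*(4*s - (s + 2)**2 + 4) - 8*6**(s/2)*(s + 2)**2*(s + 6)*(4*s - (s + 2)**2 + 4) - 72*(s - 4)*(s + 2)**3*(s + 6)*log(2) - 144*(s - 4)*(s + 2)**2*(s + 6) + 144*(s - 4)*(s + 2)**2*(s + 6)*log(2) + 9*(s - 4)*(s + 2)**2*(4*s - (s + 2)**2 + 4))/(72*2**(s/2)*(s - 4)*(s + 2)**2*(s + 6)*(4*s - (s + 2)**2 + 4))
  -6 < Re(s) < 4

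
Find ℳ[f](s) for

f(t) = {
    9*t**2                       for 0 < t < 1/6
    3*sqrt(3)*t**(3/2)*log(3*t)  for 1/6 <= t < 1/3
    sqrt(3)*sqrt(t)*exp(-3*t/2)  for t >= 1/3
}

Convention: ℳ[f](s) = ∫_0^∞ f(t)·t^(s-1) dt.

remove the common scale on t first: 4*t**2 on [0, 1/4); 2*sqrt(2)*t**(3/2)*log(2*t) on [1/4, 1/2); sqrt(2)*sqrt(t)*exp(-t) on [1/2, ∞)
undo the common scale on t: t**2 on [0, 1/2); t**(3/2)*log(t) on [1/2, 1); sqrt(t)*exp(-t/2) on [1, ∞)
reversing the shared t-power: t**(3/2) on [0, 1/2); t*log(t) on [1/2, 1); exp(-t/2) on [1, ∞)
integrate the 3 segments split at 1/6, 1/3, then add the results
∫ 9*t**2·t^(s-1) over [0, 1/6)
segment 1/6 to 1/3 holds 3*sqrt(3)*t**(3/2)*log(3*t); add its integral
segment [1/3, ∞) carries sqrt(3)*sqrt(t)*exp(-3*t/2); integrate it

2**(-s - 5/2)*(2**(s + 9/2)*(-s - 2) + 2**(2*s + 3)*(s + 2)*(8*s + (2*s + 1)**2 + 8)*uppergamma(s + 1/2, 1/2) + 8*s + 4*(s + 2)*(2*s + 1)*log(2) + 8*(s + 2)*log(2) + sqrt(2)*(8*s + (2*s + 1)**2 + 8) + 16)/(3**s*(s + 2)*(8*s + (2*s + 1)**2 + 8))
  Re(s) > -2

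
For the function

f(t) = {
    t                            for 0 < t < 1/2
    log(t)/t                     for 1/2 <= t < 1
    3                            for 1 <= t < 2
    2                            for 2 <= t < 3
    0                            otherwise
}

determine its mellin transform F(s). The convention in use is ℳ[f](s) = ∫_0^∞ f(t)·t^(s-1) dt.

(2*2**(2*s)*(s + 1)*(s**2 - 2*s + 1) - 2*2**s*s*(s + 1) - 6*2**s*(s + 1)*(s**2 - 2*s + 1) + 4*6**s*(s + 1)*(s**2 - 2*s + 1) + 4*s**2*(s + 1)*log(2) - 4*s*(s + 1)*log(2) + 4*s*(s + 1) + s*(s**2 - 2*s + 1))/(2*2**s*s*(s + 1)*(s**2 - 2*s + 1))
  Re(s) > -1

linearity at 1/2, 1, 2 turns ℳ[f](s) into 4 summed integrals
for t in [0, 1/2): the term is ∫ t·t^(s-1)
segment [1/2, 1) carries log(t)/t; integrate it
over [1, 2), the kernel integral of 3 enters the sum
∫ over [2, 3) of 2·t^(s-1) joins the sum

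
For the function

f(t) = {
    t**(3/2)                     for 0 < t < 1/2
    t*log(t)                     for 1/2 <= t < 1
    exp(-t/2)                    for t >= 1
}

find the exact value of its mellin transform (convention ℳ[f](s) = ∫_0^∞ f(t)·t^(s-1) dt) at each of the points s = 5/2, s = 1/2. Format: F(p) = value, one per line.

F(5/2) = -207/3136 + sqrt(2)/196 + sqrt(2)*log(2)/56 + 3*sqrt(2)*sqrt(pi)*erfc(sqrt(2)/2) + 8*exp(-1/2)
F(1/2) = sqrt(2)*(-23*sqrt(2) + 16 + 24*log(2) + 144*sqrt(pi)*erfc(sqrt(2)/2))/144

linearity at 1/2, 1 turns ℳ[f](s) into 3 summed integrals
the [0, 1/2) slice contributes ∫ t**(3/2)·t^(s-1) dt
[1/2, 1) adds the kernel integral of t*log(t)
the [1, ∞) slice contributes ∫ exp(-t/2)·t^(s-1) dt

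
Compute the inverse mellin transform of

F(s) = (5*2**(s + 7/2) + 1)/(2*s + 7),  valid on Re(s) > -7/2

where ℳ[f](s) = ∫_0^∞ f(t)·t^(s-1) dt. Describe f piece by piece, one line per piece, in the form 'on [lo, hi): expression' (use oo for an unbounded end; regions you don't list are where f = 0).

treat the 2 regions marked off by 1 separately and sum
the [0, 1) slice contributes ∫ 3*t**(7/2)·t^(s-1) dt
[1, 2) adds the kernel integral of 5*t**(7/2)/2

on [0, 1): 3*t**(7/2)
on [1, 2): 5*t**(7/2)/2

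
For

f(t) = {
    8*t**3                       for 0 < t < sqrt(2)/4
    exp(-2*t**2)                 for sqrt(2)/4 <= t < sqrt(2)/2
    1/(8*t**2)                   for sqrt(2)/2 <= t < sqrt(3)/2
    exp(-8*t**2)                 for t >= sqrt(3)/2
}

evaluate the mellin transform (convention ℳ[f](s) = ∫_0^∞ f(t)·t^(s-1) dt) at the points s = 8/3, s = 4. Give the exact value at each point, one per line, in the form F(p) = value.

remove the common scale on t first: t**3 on [0, sqrt(2)/2); exp(-t**2/2) on [sqrt(2)/2, sqrt(2)); 1/(2*t**2) on [sqrt(2), sqrt(3)); …
strip the power substitution: t**(3/2) on [0, 1/2); exp(-t/2) on [1/2, 2); 1/(2*t) on [2, 3); …
decompose at sqrt(2)/4, sqrt(2)/2, sqrt(3)/2; ℳ[f](s) sums the 4 pieces' integrals
the [0, sqrt(2)/4) slice contributes ∫ 8*t**3·t^(s-1) dt
segment [sqrt(2)/4, sqrt(2)/2) carries exp(-2*t**2); integrate it
∫ 1/(8*t**2)·t^(s-1) over [sqrt(2)/2, sqrt(3)/2)
between sqrt(3)/2 and ∞ the integrand is exp(-8*t**2)·t^(s-1)

F(8/3) = -3*2**(2/3)/32 - 2**(2/3)*uppergamma(4/3, 1)/8 + uppergamma(4/3, 6)/32 + 3*sqrt(2)/1088 + 2**(2/3)*uppergamma(4/3, 1/4)/8 + 3*6**(1/3)/32
F(4) = -exp(-1)/4 + 7*exp(-6)/128 + sqrt(2)/1792 + 1/64 + 5*exp(-1/4)/32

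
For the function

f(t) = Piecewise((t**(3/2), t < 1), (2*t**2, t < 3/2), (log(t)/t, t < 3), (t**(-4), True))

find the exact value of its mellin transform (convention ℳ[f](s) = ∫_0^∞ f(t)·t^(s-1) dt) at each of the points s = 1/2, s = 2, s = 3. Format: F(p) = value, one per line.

F(1/2) = -754*sqrt(3)/567 - 2*sqrt(3)*log(3)/3 - 2*sqrt(6)*log(2)/3 - 3/10 + 2*sqrt(6)*log(3)/3 + 67*sqrt(6)/30
F(2) = 1759/2016 + 3*log(2)/2 + 3*log(3)/2
F(3) = 9*log(2)/8 + 271/180 + 27*log(3)/8

treat the 4 regions marked off by 1, 3/2, 3 separately and sum
∫ over [0, 1) of t**(3/2)·t^(s-1) joins the sum
∫ 2*t**2·t^(s-1) over [1, 3/2)
segment [3/2, 3) carries log(t)/t; integrate it
segment 3 to ∞ holds t**(-4); add its integral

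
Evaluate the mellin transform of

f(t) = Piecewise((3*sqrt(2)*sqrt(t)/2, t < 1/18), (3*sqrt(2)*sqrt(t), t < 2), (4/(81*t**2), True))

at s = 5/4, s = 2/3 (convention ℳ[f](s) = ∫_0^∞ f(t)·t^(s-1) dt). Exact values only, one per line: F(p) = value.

peel off the common scale on t: 3*sqrt(t) on [0, 1/36); 6*sqrt(t) on [1/36, 1); 1/(81*t**2) on [1, ∞)
the power substitution comes off first: 3*t on [0, 1/6); 6*t on [1/6, 1); 1/(81*t**4) on [1, ∞)
undo the common scale on t: t on [0, 1/2); 2*t on [1/2, 3); t**(-4) on [3, ∞)
breakpoints 1/18, 2: one integral from each of the 3 segments
piece [0, 1/18): integrate 3*sqrt(2)*sqrt(t)/2 against the kernel
∫ over [1/18, 2) of 3*sqrt(2)*sqrt(t)·t^(s-1) joins the sum
on [2, ∞) integrate f = 4/(81*t**2) against the kernel

F(5/4) = 2**(1/4)*(23440 - 9*sqrt(6))/3402
F(2/3) = 18**(1/3)*(-54 + 3895*6**(1/3))/2268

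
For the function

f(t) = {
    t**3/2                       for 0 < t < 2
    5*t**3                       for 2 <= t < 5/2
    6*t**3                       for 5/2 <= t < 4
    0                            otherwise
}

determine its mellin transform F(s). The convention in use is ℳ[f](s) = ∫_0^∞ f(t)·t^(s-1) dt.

(3072*2**(2*s) - 288*2**s - 125*5**s/2**s)/(8*(s + 3))
  Re(s) > -3

decompose at 2, 5/2; ℳ[f](s) sums the 3 pieces' integrals
piece [0, 2): integrate t**3/2 against the kernel
[2, 5/2) adds the kernel integral of 5*t**3
∫ over [5/2, 4) of 6*t**3·t^(s-1) joins the sum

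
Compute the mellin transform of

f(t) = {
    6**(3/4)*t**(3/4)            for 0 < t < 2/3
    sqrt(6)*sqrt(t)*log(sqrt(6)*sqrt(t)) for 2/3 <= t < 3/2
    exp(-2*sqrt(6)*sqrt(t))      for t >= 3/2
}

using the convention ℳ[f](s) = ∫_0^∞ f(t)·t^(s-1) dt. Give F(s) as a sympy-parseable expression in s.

2*(-4*144**s*s*(4*s + 3)*log(2) - 2*144**s*(4*s + 3)*log(2) + 2*144**s*(4*s + 3) + 4*144**s*sqrt(2)*(4*s**2 + 4*s + 1) + 6*324**s*s*(4*s + 3)*log(3) - 3*324**s*(4*s + 3) + 3*324**s*(4*s + 3)*log(3) + 9**s*(4*s + 3)*(4*s**2 + 4*s + 1)*uppergamma(2*s, 6))/(216**s*(4*s + 3)*(4*s**2 + 4*s + 1))
  Re(s) > -3/4

undo the common scale on t: 2**(3/4)*t**(3/4) on [0, 2); sqrt(2)*sqrt(t)*log(sqrt(2)*sqrt(t)) on [2, 9/2); exp(-2*sqrt(2)*sqrt(t)) on [9/2, ∞)
peel off the common scale on t: t**(3/4) on [0, 4); sqrt(t)*log(sqrt(t)) on [4, 9); exp(-2*sqrt(t)) on [9, ∞)
strip the power substitution: t**(3/2) on [0, 2); t*log(t) on [2, 3); exp(-2*t) on [3, ∞)
f breaks at 2/3, 3/2 into 3 integrals to sum
segment [0, 2/3) carries 6**(3/4)*t**(3/4); integrate it
[2/3, 3/2) adds the kernel integral of sqrt(6)*sqrt(t)*log(sqrt(6)*sqrt(t))
∫ exp(-2*sqrt(6)*sqrt(t))·t^(s-1) over [3/2, ∞)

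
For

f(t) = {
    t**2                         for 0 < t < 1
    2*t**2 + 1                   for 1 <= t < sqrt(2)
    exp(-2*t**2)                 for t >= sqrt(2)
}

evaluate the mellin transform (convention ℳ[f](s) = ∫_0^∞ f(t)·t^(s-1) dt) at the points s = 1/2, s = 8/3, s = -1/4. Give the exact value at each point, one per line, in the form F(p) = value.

F(1/2) = -12/5 + 2**(3/4)*uppergamma(1/4, 4)/4 + 18*2**(1/4)/5
F(8/3) = -33/56 + 2**(2/3)*uppergamma(4/3, 4)/8 + 69*2**(1/3)/28
F(-1/4) = -6*2**(7/8)/7 + 2**(1/8)*uppergamma(-1/8, 4)/2 + 24/7

strip the power substitution: t on [0, 1); 2*t + 1 on [1, 2); exp(-2*t) on [2, ∞)
integrate the 3 segments split at 1, sqrt(2), then add the results
∫ t**2·t^(s-1) over [0, 1)
piece [1, sqrt(2)): integrate (2*t**2 + 1) against the kernel
on [sqrt(2), ∞): add ∫ exp(-2*t**2)·t^(s-1) dt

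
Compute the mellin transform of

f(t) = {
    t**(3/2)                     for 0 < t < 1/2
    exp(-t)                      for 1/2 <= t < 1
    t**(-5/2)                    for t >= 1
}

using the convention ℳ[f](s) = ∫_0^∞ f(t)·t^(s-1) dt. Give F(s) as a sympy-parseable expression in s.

(2*2**s*(2*s - 5)*(2*s + 3)*uppergamma(s, 1/2) - 2*2**s*(2*s - 5)*(2*s + 3)*uppergamma(s, 1) - 4*2**s*(2*s + 3) + sqrt(2)*(2*s - 5))/(2*2**s*(2*s - 5)*(2*s + 3))
  -3/2 < Re(s) < 5/2

f breaks at 1/2, 1 into 3 integrals to sum
over [0, 1/2), the kernel integral of t**(3/2) enters the sum
piece [1/2, 1): integrate exp(-t) against the kernel
piece [1, ∞): integrate t**(-5/2) against the kernel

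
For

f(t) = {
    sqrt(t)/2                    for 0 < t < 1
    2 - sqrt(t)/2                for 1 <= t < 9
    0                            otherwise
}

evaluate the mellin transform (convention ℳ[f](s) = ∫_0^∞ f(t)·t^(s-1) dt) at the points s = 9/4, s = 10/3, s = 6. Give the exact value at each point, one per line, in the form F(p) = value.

the common scale on t comes off first: sqrt(2)*sqrt(t)/2 on [0, 1/2); -sqrt(2)*sqrt(t)/2 + 2 on [1/2, 9/2)
undo the common scale on t: sqrt(t) on [0, 1/4); 2 - sqrt(t) on [1/4, 9/4)
strip the power substitution: t on [0, 1/2); 2 - t on [1/2, 3/2)
split f at 1: ℳ[f](s) collects 2 kernel integrals
between 0 and 1 the integrand is sqrt(t)/2·t^(s-1)
segment [1, 9) carries (2 - sqrt(t)/2); integrate it

F(9/4) = -52/99 + 306*sqrt(3)/11
F(10/3) = -39/115 + 17496*3**(2/3)/115
F(6) = 2125757/39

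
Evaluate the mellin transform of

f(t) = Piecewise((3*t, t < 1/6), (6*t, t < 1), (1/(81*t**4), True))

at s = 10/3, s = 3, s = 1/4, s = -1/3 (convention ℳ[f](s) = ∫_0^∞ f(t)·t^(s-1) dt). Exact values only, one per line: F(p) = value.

F(10/3) = 985/702 - 6**(2/3)/11232
F(3) = 7837/5184
F(1/4) = 5836/1215 - 6**(3/4)/15
F(-1/3) = 3160/351 - 3*6**(1/3)/4

strip the common scale on t: t on [0, 1/2); 2*t on [1/2, 3); t**(-4) on [3, ∞)
along the cuts 1/6, 1, ℳ[f](s) splits into 3 integrals
∫ over [0, 1/6) of 3*t·t^(s-1) joins the sum
[1/6, 1) adds the kernel integral of 6*t
segment 1 to ∞ holds 1/(81*t**4); add its integral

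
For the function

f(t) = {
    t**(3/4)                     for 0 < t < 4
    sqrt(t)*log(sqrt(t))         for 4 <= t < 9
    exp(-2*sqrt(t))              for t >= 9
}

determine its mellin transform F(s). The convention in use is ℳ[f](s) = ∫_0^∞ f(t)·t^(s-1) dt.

remove the power substitution first: t**(3/2) on [0, 2); t*log(t) on [2, 3); exp(-2*t) on [3, ∞)
treat the 3 regions marked off by 4, 9 separately and sum
the [0, 4) slice contributes ∫ t**(3/4)·t^(s-1) dt
∫ over [4, 9) of sqrt(t)*log(sqrt(t))·t^(s-1) joins the sum
the [9, ∞) slice contributes ∫ exp(-2*sqrt(t))·t^(s-1) dt

2*(-4*144**s*s*(4*s + 3)*log(2) - 2*144**s*(4*s + 3)*log(2) + 2*144**s*(4*s + 3) + 4*144**s*sqrt(2)*(4*s**2 + 4*s + 1) + 6*324**s*s*(4*s + 3)*log(3) - 3*324**s*(4*s + 3) + 3*324**s*(4*s + 3)*log(3) + 9**s*(4*s + 3)*(4*s**2 + 4*s + 1)*uppergamma(2*s, 6))/(36**s*(4*s + 3)*(4*s**2 + 4*s + 1))
  Re(s) > -3/4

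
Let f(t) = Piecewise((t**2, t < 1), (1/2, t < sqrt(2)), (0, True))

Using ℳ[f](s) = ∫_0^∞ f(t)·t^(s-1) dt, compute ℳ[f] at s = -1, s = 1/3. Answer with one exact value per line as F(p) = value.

F(-1) = 3/2 - sqrt(2)/4
F(1/3) = -15/14 + 3*2**(1/6)/2

back out the power substitution: t on [0, 1); 1/2 on [1, 2)
along the cuts 1, ℳ[f](s) splits into 2 integrals
for t in [0, 1): the term is ∫ t**2·t^(s-1)
segment 1 to sqrt(2) holds 1/2; add its integral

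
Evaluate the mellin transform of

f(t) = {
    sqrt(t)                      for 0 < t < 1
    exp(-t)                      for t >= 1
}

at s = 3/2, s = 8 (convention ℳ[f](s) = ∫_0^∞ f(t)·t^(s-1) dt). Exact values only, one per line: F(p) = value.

f breaks at 1 into 2 integrals to sum
over [0, 1), the kernel integral of sqrt(t) enters the sum
over [1, ∞), the kernel integral of exp(-t) enters the sum

F(3/2) = sqrt(pi)*erfc(1)/2 + exp(-1) + 1/2
F(8) = 2/17 + 13700*exp(-1)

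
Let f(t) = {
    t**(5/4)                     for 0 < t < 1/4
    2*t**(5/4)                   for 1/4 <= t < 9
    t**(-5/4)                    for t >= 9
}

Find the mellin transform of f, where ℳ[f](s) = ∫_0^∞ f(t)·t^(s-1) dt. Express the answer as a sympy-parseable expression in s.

(15520*sqrt(3)*6**(2*s)*s - 19480*sqrt(3)*6**(2*s) - 108*sqrt(2)*s + 135*sqrt(2))/(54*2**(2*s)*(16*s**2 - 25))
  -5/4 < Re(s) < 5/4

strip the power substitution: t**(5/2) on [0, 1/2); 2*t**(5/2) on [1/2, 3); t**(-5/2) on [3, ∞)
peel off the shared t-power: t**2 on [0, 1/2); 2*t**2 on [1/2, 3); t**(-3) on [3, ∞)
peel off the shared t-power: t on [0, 1/2); 2*t on [1/2, 3); t**(-4) on [3, ∞)
along the cuts 1/4, 9, ℳ[f](s) splits into 3 integrals
the [0, 1/4) slice contributes ∫ t**(5/4)·t^(s-1) dt
between 1/4 and 9 the integrand is 2*t**(5/4)·t^(s-1)
∫ over [9, ∞) of t**(-5/4)·t^(s-1) joins the sum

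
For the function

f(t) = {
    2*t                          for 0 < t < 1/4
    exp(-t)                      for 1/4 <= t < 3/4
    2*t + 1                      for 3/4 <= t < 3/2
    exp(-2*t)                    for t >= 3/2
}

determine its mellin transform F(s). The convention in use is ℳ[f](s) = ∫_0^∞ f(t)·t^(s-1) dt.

undo the common scale on t: t on [0, 1/2); exp(-t/2) on [1/2, 3/2); t + 1 on [3/2, 3); …
breakpoints 1/4, 3/4, 3/2: one integral from each of the 4 segments
between 0 and 1/4 the integrand is 2*t·t^(s-1)
for t in [1/4, 3/4): the term is ∫ exp(-t)·t^(s-1)
on [3/4, 3/2): add ∫ (2*t + 1)·t^(s-1) dt
segment [3/2, ∞) carries exp(-2*t); integrate it

(2*2**s*s*(s + 1)*uppergamma(s, 3) - 5*3**s*s - 2*3**s + 2*4**s*s*(s + 1)*uppergamma(s, 1/4) - 2*4**s*s*(s + 1)*uppergamma(s, 3/4) + 8*6**s*s + 2*6**s + s)/(2*2**(2*s)*s*(s + 1))
  Re(s) > -1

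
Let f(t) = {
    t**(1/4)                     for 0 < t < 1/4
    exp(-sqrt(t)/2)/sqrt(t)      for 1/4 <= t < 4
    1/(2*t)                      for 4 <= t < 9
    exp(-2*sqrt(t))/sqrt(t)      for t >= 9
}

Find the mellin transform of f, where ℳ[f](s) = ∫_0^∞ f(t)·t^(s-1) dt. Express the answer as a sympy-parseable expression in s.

(-72*16**s*6**(2*s)*(s - 1)*(4*s + 1)*uppergamma(2*s - 1, 1) - 9*2**(4*s)*6**(2*s)*(4*s + 1) + 72*24**(2*s)*(s - 1)*(4*s + 1)*uppergamma(2*s - 1, 1/4) + 288*36**s*(s - 1)*(4*s + 1)*uppergamma(2*s - 1, 6) + 144*sqrt(2)*36**s*(s - 1) + 4*6**(4*s)*(4*s + 1))/(72*12**(2*s)*(s - 1)*(4*s + 1))
  Re(s) > -1/4

back out the power substitution: sqrt(t) on [0, 1/2); exp(-t/2)/t on [1/2, 2); 1/(2*t**2) on [2, 3); …
the shared t-power comes off first: t**(3/2) on [0, 1/2); exp(-t/2) on [1/2, 2); 1/(2*t) on [2, 3); …
along the cuts 1/4, 4, 9, ℳ[f](s) splits into 4 integrals
over [0, 1/4), the kernel integral of t**(1/4) enters the sum
on [1/4, 4): add ∫ exp(-sqrt(t)/2)/sqrt(t)·t^(s-1) dt
on [4, 9): add ∫ 1/(2*t)·t^(s-1) dt
on [9, ∞) integrate f = exp(-2*sqrt(t))/sqrt(t) against the kernel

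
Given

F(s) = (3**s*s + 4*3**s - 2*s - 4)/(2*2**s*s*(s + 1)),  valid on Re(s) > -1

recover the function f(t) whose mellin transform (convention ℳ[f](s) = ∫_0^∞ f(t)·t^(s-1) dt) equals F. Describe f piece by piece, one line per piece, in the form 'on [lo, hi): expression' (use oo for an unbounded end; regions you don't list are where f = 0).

on [0, 1/2): t
on [1/2, 3/2): 2 - t

cuts at 1/2: linearity sums the 2 kernel integrals
between 0 and 1/2 the integrand is t·t^(s-1)
∫ (2 - t)·t^(s-1) over [1/2, 3/2)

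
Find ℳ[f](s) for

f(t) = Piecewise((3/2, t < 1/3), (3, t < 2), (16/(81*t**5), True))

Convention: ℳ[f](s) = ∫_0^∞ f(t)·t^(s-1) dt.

(485*6**s*s - 2430*6**s - 243*s + 1215)/(162*3**s*s*(s - 5))
  0 < Re(s) < 5

strip the shared t-power: 3*t/2 on [0, 1/3); 3*t on [1/3, 2); 16/(81*t**4) on [2, ∞)
back out the common scale on t: t on [0, 1/2); 2*t on [1/2, 3); t**(-4) on [3, ∞)
breakpoints 1/3, 2: one integral from each of the 3 segments
on [0, 1/3) integrate f = 3/2 against the kernel
the [1/3, 2) slice contributes ∫ 3·t^(s-1) dt
piece [2, ∞): integrate 16/(81*t**5) against the kernel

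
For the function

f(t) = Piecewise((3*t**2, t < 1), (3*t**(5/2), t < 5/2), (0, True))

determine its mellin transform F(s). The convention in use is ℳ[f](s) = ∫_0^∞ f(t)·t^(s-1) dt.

decompose at 1; ℳ[f](s) sums the 2 pieces' integrals
segment 0 to 1 holds 3*t**2; add its integral
segment 1 to 5/2 holds 3*t**(5/2); add its integral

3*(2*(5/2)**(s + 5/2)*(s + 2) + 1)/((s + 2)*(2*s + 5))
  Re(s) > -2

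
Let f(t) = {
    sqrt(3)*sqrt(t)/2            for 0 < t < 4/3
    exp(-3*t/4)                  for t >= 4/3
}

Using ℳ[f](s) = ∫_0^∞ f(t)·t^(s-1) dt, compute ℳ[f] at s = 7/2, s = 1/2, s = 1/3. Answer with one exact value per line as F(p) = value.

F(7/2) = 16*sqrt(3)*(E*(2 + 15*sqrt(pi)*erfc(1)) + 58)*exp(-1)/81
F(1/2) = 2*sqrt(3)*(sqrt(pi)*erfc(1) + 1)/3
F(1/3) = 6**(2/3)*(5*uppergamma(1/3, 1) + 6)/15

undo the common scale on t: sqrt(6)*sqrt(t)/2 on [0, 2/3); exp(-3*t/2) on [2/3, ∞)
invert the common scale on t to get sqrt(t) on [0, 1); exp(-t) on [1, ∞)
integrate the 2 segments split at 4/3, then add the results
segment [0, 4/3) carries sqrt(3)*sqrt(t)/2; integrate it
∫ over [4/3, ∞) of exp(-3*t/4)·t^(s-1) joins the sum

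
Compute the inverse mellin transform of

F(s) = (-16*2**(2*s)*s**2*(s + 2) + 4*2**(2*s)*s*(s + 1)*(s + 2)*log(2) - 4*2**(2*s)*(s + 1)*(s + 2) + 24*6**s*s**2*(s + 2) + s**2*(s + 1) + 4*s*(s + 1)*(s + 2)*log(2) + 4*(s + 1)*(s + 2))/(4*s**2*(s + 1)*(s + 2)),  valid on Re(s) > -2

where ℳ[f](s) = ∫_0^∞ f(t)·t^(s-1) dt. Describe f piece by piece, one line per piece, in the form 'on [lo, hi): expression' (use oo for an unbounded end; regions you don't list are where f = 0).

on [0, 1): t**2/4
on [1, 4): log(t/2)
on [4, 6): t

undo the common scale on t: t**2 on [0, 1/2); log(t) on [1/2, 2); 2*t on [2, 3)
decompose at 1, 4; ℳ[f](s) sums the 3 pieces' integrals
the [0, 1) slice contributes ∫ t**2/4·t^(s-1) dt
segment [1, 4) carries log(t/2); integrate it
over [4, 6), the kernel integral of t enters the sum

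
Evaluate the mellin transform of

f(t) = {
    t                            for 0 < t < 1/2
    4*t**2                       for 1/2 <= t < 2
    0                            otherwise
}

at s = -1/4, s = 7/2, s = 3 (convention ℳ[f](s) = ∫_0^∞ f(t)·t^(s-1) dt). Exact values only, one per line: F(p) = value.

along the cuts 1/2, ℳ[f](s) splits into 2 integrals
segment [0, 1/2) carries t; integrate it
segment 1/2 to 2 holds 4*t**2; add its integral

F(-1/4) = 2*2**(1/4)*(1 + 48*sqrt(2))/21
F(7/2) = 36857*sqrt(2)/1584
F(3) = 8189/320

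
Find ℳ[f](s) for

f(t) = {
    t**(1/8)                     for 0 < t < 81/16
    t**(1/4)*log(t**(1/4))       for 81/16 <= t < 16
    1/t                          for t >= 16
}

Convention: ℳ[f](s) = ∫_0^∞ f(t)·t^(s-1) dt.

undo the power substitution: t**(1/4) on [0, 9/4); sqrt(t)*log(sqrt(t)) on [9/4, 4); t**(-2) on [4, ∞)
undo the power substitution: sqrt(t) on [0, 3/2); t*log(t) on [3/2, 2); t**(-4) on [2, ∞)
decompose at 81/16, 16; ℳ[f](s) sums the 3 pieces' integrals
on [0, 81/16) integrate f = t**(1/8) against the kernel
segment 81/16 to 16 holds t**(1/4)*log(t**(1/4)); add its integral
∫ over [16, ∞) of 1/t·t^(s-1) joins the sum

(128*2**(8*s)*s*(4*s - 4)*(8*s + 1)*log(2) - 32*2**(8*s)*(4*s - 4)*(8*s + 1) + 32*2**(8*s)*(4*s - 4)*(8*s + 1)*log(2) - 2**(8*s)*(8*s + 1)*(16*s**2 + 8*s + 1) - 96*3**(4*s)*s*(4*s - 4)*(8*s + 1)*log(3) + 96*3**(4*s)*s*(4*s - 4)*(8*s + 1)*log(2) - 24*3**(4*s)*(4*s - 4)*(8*s + 1)*log(3) + 24*3**(4*s)*(4*s - 4)*(8*s + 1)*log(2) + 24*3**(4*s)*(4*s - 4)*(8*s + 1) + 16*3**(4*s)*sqrt(6)*(4*s - 4)*(16*s**2 + 8*s + 1))/(4*2**(4*s)*(4*s - 4)*(8*s + 1)*(16*s**2 + 8*s + 1))
  -1/8 < Re(s) < 1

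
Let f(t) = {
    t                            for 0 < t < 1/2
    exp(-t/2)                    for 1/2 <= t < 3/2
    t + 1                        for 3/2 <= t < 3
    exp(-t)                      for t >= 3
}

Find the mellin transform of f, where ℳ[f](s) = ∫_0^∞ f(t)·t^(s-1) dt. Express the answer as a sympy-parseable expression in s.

treat the 4 regions marked off by 1/2, 3/2, 3 separately and sum
on [0, 1/2) integrate f = t against the kernel
[1/2, 3/2) adds the kernel integral of exp(-t/2)
segment [3/2, 3) carries (t + 1); integrate it
on [3, ∞) integrate f = exp(-t) against the kernel

(2*2**s*s*(s + 1)*uppergamma(s, 3) - 5*3**s*s - 2*3**s + 2*4**s*s*(s + 1)*uppergamma(s, 1/4) - 2*4**s*s*(s + 1)*uppergamma(s, 3/4) + 8*6**s*s + 2*6**s + s)/(2*2**s*s*(s + 1))
  Re(s) > -1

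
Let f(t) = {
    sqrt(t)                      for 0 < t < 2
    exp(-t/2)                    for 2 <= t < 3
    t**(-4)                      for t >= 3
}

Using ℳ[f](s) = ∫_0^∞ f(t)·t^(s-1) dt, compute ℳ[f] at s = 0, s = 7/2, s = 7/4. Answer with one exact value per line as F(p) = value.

f breaks at 2, 3 into 3 integrals to sum
over [0, 2), the kernel integral of sqrt(t) enters the sum
on [2, 3) integrate f = exp(-t/2) against the kernel
∫ over [3, ∞) of t**(-4)·t^(s-1) joins the sum

F(0) = Ei(-3/2) + 1/324 - Ei(-1) + 2*sqrt(2)
F(7/2) = -78*sqrt(3)*exp(-3/2) - 15*sqrt(2)*sqrt(pi)*erfc(sqrt(6)/2) + 2*sqrt(3)/3 + 4 + 15*sqrt(2)*sqrt(pi)*erfc(1) + 58*sqrt(2)*exp(-1)
F(7/4) = -2*2**(3/4)*uppergamma(7/4, 3/2) + 4*3**(3/4)/243 + 2*2**(3/4)*uppergamma(7/4, 1) + 16*2**(1/4)/9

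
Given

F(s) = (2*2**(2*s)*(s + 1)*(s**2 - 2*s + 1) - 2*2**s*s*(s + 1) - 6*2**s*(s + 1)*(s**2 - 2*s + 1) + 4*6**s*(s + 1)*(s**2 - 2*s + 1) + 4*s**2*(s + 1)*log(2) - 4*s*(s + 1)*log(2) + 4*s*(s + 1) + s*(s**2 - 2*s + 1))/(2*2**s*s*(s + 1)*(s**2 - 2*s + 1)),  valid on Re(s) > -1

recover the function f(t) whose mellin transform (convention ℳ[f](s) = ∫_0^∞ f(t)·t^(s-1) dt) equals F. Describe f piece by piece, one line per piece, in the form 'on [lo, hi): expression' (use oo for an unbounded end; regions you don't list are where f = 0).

on [0, 1/2): t
on [1/2, 1): log(t)/t
on [1, 2): 3
on [2, 3): 2

f breaks at 1/2, 1, 2 into 4 integrals to sum
on [0, 1/2): add ∫ t·t^(s-1) dt
∫ over [1/2, 1) of log(t)/t·t^(s-1) joins the sum
∫ 3·t^(s-1) over [1, 2)
for t in [2, 3): the term is ∫ 2·t^(s-1)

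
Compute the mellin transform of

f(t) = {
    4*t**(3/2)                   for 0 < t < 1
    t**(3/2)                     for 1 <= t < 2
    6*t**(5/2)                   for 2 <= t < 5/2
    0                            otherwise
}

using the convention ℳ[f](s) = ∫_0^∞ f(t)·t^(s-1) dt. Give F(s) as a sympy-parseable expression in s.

2*(2**(s + 3/2)*(2*s + 5) - 6*2**(s + 5/2)*(2*s + 3) + 6*(5/2)**(s + 5/2)*(2*s + 3) + 6*s + 15)/((2*s + 3)*(2*s + 5))
  Re(s) > -3/2

decompose at 1, 2; ℳ[f](s) sums the 3 pieces' integrals
[0, 1) adds the kernel integral of 4*t**(3/2)
on [1, 2) integrate f = t**(3/2) against the kernel
∫ 6*t**(5/2)·t^(s-1) over [2, 5/2)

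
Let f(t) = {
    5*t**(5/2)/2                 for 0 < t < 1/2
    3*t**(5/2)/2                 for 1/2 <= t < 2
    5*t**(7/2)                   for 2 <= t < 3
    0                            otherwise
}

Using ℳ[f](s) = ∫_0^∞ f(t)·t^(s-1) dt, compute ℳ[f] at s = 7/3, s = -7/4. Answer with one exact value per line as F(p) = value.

decompose at 1/2, 2; ℳ[f](s) sums the 3 pieces' integrals
segment 0 to 1/2 holds 5*t**(5/2)/2; add its integral
piece [1/2, 2): integrate 3*t**(5/2)/2 against the kernel
[2, 3) adds the kernel integral of 5*t**(7/2)

F(7/3) = -4560*2**(5/6)/203 + 3*2**(1/6)/464 + 1458*3**(5/6)/7
F(-7/4) = -26*2**(3/4)/7 + 2*2**(1/4)/3 + 60*3**(3/4)/7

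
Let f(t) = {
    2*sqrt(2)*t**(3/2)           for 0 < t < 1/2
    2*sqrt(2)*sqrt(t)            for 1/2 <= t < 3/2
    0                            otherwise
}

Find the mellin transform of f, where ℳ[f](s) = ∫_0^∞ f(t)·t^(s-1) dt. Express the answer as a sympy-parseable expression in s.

(4*sqrt(3)*3**s*(2*s + 3) - 4*s - 10)/(2**s*(2*s + 1)*(2*s + 3))
  Re(s) > -3/2

the common scale on t comes off first: t**(3/2) on [0, 1); 2*sqrt(t) on [1, 3)
the 2 pieces separated at 1/2 each add one integral
[0, 1/2) adds the kernel integral of 2*sqrt(2)*t**(3/2)
over [1/2, 3/2), the kernel integral of 2*sqrt(2)*sqrt(t) enters the sum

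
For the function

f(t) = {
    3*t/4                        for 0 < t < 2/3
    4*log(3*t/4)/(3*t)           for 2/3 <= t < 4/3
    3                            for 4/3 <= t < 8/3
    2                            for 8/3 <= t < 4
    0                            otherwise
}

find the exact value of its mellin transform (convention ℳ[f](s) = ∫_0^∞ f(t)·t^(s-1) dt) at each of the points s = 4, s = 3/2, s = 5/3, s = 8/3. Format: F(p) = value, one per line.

the common scale on t comes off first: 3*t/2 on [0, 1/3); 2*log(3*t/2)/(3*t) on [1/3, 2/3); 3 on [2/3, 4/3); …
undo the common scale on t: t on [0, 1/2); log(t)/t on [1/2, 1); 3 on [1, 2); …
treat the 4 regions marked off by 2/3, 4/3, 8/3 separately and sum
on [0, 2/3) integrate f = 3*t/4 against the kernel
on [2/3, 4/3): add ∫ 4*log(3*t/4)/(3*t)·t^(s-1) dt
on [4/3, 8/3) integrate f = 3 against the kernel
over [8/3, 4), the kernel integral of 2 enters the sum

F(4) = 32*log(2)/243 + 502952/3645
F(3/2) = -16*sqrt(3)/3 + 8*sqrt(6)*log(2)/9 + 406*sqrt(6)/135 + 32/3
F(5/3) = 2**(2/3)*3**(1/3)*(-216*2**(2/3) + 80*log(2) + 125 + 128*2**(1/3) + 192*6**(2/3))/120
F(8/3) = 2*2**(2/3)*3**(1/3)*(-1089*2**(2/3) + 220*log(2) + 157 + 2200*2**(1/3) + 4950*6**(2/3))/2475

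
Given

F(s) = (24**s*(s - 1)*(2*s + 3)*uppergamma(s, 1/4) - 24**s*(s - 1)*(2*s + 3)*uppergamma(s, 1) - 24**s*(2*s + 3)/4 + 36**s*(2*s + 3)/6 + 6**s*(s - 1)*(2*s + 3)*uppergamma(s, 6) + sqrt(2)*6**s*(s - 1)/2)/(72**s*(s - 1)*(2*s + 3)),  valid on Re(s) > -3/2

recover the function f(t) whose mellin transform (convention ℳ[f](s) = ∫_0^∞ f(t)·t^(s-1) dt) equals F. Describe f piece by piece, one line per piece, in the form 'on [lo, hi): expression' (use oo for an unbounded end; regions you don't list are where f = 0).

invert the common scale on t to get 3*sqrt(3)*t**(3/2) on [0, 1/6); exp(-3*t/2) on [1/6, 2/3); 1/(6*t) on [2/3, 1); …
invert the common scale on t to get 2*sqrt(2)*t**(3/2) on [0, 1/4); exp(-t) on [1/4, 1); 1/(4*t) on [1, 3/2); …
invert the common scale on t to get t**(3/2) on [0, 1/2); exp(-t/2) on [1/2, 2); 1/(2*t) on [2, 3); …
cuts at 1/12, 1/3, 1/2: linearity sums the 4 kernel integrals
∫ 6*sqrt(6)*t**(3/2)·t^(s-1) over [0, 1/12)
piece [1/12, 1/3): integrate exp(-3*t) against the kernel
over [1/3, 1/2), the kernel integral of 1/(12*t) enters the sum
segment 1/2 to ∞ holds exp(-12*t); add its integral

on [0, 1/12): 6*sqrt(6)*t**(3/2)
on [1/12, 1/3): exp(-3*t)
on [1/3, 1/2): 1/(12*t)
on [1/2, oo): exp(-12*t)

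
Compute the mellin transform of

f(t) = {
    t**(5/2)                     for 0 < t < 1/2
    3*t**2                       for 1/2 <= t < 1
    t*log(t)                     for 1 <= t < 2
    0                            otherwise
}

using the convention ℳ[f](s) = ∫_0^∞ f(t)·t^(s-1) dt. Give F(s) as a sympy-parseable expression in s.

reversing the shared t-power: t**(3/2) on [0, 1/2); 3*t on [1/2, 1); log(t) on [1, 2)
summing 3 kernel integrals split by 1/2, 1 yields ℳ[f](s)
over [0, 1/2), the kernel integral of t**(5/2) enters the sum
over [1/2, 1), the kernel integral of 3*t**2 enters the sum
∫ over [1, 2) of t*log(t)·t^(s-1) joins the sum

(-8*2**(2*s)*(s + 2)*(2*s + 5) + 12*2**s*(s + 1)**2*(2*s + 5) + 4*2**s*(s + 2)*(2*s + 5) + 8*4**s*(s + 1)*(s + 2)*(2*s + 5)*log(2) + sqrt(2)*(s + 1)**2*(s + 2) - 3*(s + 1)**2*(2*s + 5))/(4*2**s*(s + 1)**2*(s + 2)*(2*s + 5))
  Re(s) > -5/2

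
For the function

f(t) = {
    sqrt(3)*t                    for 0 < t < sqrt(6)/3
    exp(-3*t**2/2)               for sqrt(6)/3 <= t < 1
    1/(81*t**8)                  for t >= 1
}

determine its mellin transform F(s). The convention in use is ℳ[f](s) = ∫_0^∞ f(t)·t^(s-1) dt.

reversing the power substitution: sqrt(3)*sqrt(t) on [0, 2/3); exp(-3*t/2) on [2/3, 1); 1/(81*t**4) on [1, ∞)
strip the common scale on t: sqrt(6)*sqrt(t)/2 on [0, 4/3); exp(-3*t/4) on [4/3, 2); 16/(81*t**4) on [2, ∞)
strip the common scale on t: sqrt(t) on [0, 2); exp(-t/2) on [2, 3); t**(-4) on [3, ∞)
summing 3 kernel integrals split by sqrt(6)/3, 1 yields ℳ[f](s)
between 0 and sqrt(6)/3 the integrand is sqrt(3)*t·t^(s-1)
∫ exp(-3*t**2/2)·t^(s-1) over [sqrt(6)/3, 1)
∫ 1/(81*t**8)·t^(s-1) over [1, ∞)

(sqrt(3)/3)**s*(81*2**(s/2)*(s - 8)*(s + 1)*uppergamma(s/2, 1) - 81*2**(s/2)*(s - 8)*(s + 1)*uppergamma(s/2, 3/2) + 162*2**(s/2 + 1/2)*(s - 8) - 2*3**(s/2)*(s + 1))/(162*(s - 8)*(s + 1))
  -1 < Re(s) < 8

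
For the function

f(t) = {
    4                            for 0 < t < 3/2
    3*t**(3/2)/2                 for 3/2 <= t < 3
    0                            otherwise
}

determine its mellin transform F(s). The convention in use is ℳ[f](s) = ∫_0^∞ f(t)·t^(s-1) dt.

(3*3**(s + 3/2)*s + 4*(3/2)**s*(2*s + 3) - 3*(3/2)**(s + 3/2)*s)/(s*(2*s + 3))
  Re(s) > 0

cuts at 3/2: linearity sums the 2 kernel integrals
segment 0 to 3/2 holds 4; add its integral
[3/2, 3) adds the kernel integral of 3*t**(3/2)/2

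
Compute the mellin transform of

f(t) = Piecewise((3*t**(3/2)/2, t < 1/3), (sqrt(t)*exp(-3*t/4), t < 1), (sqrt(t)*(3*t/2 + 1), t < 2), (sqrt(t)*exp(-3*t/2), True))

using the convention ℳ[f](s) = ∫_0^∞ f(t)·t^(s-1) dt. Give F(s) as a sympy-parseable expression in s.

remove the shared t-power first: 3*t/2 on [0, 1/3); exp(-3*t/4) on [1/3, 1); 3*t/2 + 1 on [1, 2); …
reversing the common scale on t: t/2 on [0, 1); exp(-t/4) on [1, 3); t/2 + 1 on [3, 6); …
reversing the common scale on t: t on [0, 1/2); exp(-t/2) on [1/2, 3/2); t + 1 on [3/2, 3); …
integrate the 4 segments split at 1/3, 1, 2, then add the results
over [0, 1/3), the kernel integral of 3*t**(3/2)/2 enters the sum
piece [1/3, 1): integrate sqrt(t)*exp(-3*t/4) against the kernel
the [1, 2) slice contributes ∫ sqrt(t)*(3*t/2 + 1)·t^(s-1) dt
on [2, ∞): add ∫ sqrt(t)*exp(-3*t/2)·t^(s-1) dt

3**(-s - 1/2)*(2**(s + 1/2)*(2*s + 1)*(2*s + 3)*uppergamma(s + 1/2, 3) + 2**(2*s + 1)*(2*s + 1)*(2*s + 3)*uppergamma(s + 1/2, 1/4) - 2**(2*s + 1)*(2*s + 1)*(2*s + 3)*uppergamma(s + 1/2, 3/4) + 3**(s + 1/2)*(-10*s - 5) - 4*3**(s + 1/2) + 6**(s + 1/2)*(16*s + 8) + 4*6**(s + 1/2) + 2*s + 1)/((2*s + 1)*(2*s + 3))
  Re(s) > -3/2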